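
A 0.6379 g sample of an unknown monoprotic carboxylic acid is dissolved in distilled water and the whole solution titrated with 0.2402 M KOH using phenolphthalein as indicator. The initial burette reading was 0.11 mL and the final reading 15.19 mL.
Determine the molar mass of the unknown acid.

n(KOH) = 0.01508 L × 0.2402 mol/L = 3.622 × 10^-3 mol
n(HA) = 3.622 × 10^-3 mol (1:1 ratio)
M = m / n = 0.6379 g / 3.622 × 10^-3 mol = 176.1 g/mol

176.1 g/mol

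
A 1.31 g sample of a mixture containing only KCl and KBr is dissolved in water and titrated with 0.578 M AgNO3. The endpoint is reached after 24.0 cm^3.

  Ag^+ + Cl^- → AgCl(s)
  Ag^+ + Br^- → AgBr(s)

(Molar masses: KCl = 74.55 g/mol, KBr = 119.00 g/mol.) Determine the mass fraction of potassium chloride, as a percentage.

n(AgNO3) = 0.0240 × 0.578 = 0.0139 mol
Let x = n(KCl), y = n(KBr).
Titrant: 1x + 1y = 0.0139;  mass: 74.55x + 119.00y = 1.31
Solving, x = 7.67 × 10^-3 mol, y = 6.21 × 10^-3 mol
mass of KCl = 7.67 × 10^-3 × 74.55 = 0.572 g
% KCl = 0.572 / 1.31 × 100 = 43.6 %

43.6 %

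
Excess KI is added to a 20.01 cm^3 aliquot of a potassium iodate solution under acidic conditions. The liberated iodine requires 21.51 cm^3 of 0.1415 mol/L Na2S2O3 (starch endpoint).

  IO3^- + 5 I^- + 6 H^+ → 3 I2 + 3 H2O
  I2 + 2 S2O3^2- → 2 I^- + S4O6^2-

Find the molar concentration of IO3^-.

n(S2O3^2-) = 0.02151 × 0.1415 = 3.044 × 10^-3 mol
n(I2) = n(S2O3^2-)/2 = 1.522 × 10^-3 mol
From the 1:3 ratio, n(IO3^-) in the aliquot = 1/3 × 1.522 × 10^-3 = 5.073 × 10^-4 mol
[IO3^-] = 5.073 × 10^-4 / 0.02001 = 0.02535 mol/L

0.02535 mol/L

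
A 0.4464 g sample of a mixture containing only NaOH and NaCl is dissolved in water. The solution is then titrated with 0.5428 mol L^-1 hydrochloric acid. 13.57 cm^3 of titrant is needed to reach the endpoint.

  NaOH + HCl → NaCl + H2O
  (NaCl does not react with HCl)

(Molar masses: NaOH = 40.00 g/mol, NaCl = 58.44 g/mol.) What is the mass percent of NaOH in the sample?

n(HCl) = 0.01357 × 0.5428 = 7.366 × 10^-3 mol
Let x = n(NaOH), y = n(NaCl).
Titrant: 1x = 7.366 × 10^-3;  mass: 40.00x + 58.44y = 0.4464
Solving, x = 7.366 × 10^-3 mol, y = 2.597 × 10^-3 mol
mass of NaOH = 7.366 × 10^-3 × 40.00 = 0.2946 g
% NaOH = 0.2946 / 0.4464 × 100 = 66.00 %

66.00 %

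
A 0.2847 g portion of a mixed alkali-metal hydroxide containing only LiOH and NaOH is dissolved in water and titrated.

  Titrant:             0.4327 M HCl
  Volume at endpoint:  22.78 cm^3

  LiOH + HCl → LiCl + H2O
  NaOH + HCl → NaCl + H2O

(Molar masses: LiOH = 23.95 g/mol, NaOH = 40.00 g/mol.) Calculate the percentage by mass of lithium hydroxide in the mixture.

n(HCl) = 0.02278 × 0.4327 = 9.857 × 10^-3 mol
Let x = n(LiOH), y = n(NaOH).
Titrant: 1x + 1y = 9.857 × 10^-3;  mass: 23.95x + 40.00y = 0.2847
Solving, x = 6.827 × 10^-3 mol, y = 3.030 × 10^-3 mol
mass of LiOH = 6.827 × 10^-3 × 23.95 = 0.1635 g
% LiOH = 0.1635 / 0.2847 × 100 = 57.43 %

57.43 %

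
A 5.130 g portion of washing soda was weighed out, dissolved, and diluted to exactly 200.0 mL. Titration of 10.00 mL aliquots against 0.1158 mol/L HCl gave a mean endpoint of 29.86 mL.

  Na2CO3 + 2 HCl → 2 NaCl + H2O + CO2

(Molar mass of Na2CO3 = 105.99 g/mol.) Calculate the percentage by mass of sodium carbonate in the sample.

71.44 %

n(HCl) per titration = 0.02986 × 0.1158 = 3.458 × 10^-3 mol
From the 1:2 ratio, n(Na2CO3) in each aliquot = 1/2 × 3.458 × 10^-3 = 1.729 × 10^-3 mol
n(Na2CO3) in the whole flask = 1.729 × 10^-3 × 200.0/10.00 = 0.03458 mol
mass of Na2CO3 = 0.03458 × 105.99 = 3.665 g
% Na2CO3 = 3.665 / 5.130 × 100 = 71.44 %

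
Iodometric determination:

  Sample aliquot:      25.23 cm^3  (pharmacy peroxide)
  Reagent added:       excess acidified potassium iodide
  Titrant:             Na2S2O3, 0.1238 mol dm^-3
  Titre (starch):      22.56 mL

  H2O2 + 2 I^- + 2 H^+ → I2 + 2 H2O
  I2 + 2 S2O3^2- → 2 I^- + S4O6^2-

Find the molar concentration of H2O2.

n(S2O3^2-) = 0.02256 × 0.1238 = 2.793 × 10^-3 mol
n(I2) = n(S2O3^2-)/2 = 1.396 × 10^-3 mol
n(H2O2) in the aliquot = 1.396 × 10^-3 mol (1:1 ratio)
[H2O2] = 1.396 × 10^-3 / 0.02523 = 0.05535 mol/L

0.05535 mol/L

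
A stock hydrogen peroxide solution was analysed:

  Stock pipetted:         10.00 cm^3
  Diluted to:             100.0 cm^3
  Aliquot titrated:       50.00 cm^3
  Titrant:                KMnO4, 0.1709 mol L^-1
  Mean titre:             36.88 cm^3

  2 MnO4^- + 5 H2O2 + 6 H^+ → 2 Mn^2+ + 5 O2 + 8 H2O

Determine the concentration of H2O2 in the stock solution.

n(KMnO4) = 0.03688 × 0.1709 = 6.303 × 10^-3 mol
From the 5:2 ratio, n(H2O2) in the aliquot = 5/2 × 6.303 × 10^-3 = 0.01576 mol
[H2O2]_dilute = 0.01576 / 0.05000 = 0.3151 mol/L
Dilution factor = 100.0 / 10.00 = 10.00
[H2O2]_stock = 0.3151 × 10.00 = 3.151 mol/L

3.151 mol/L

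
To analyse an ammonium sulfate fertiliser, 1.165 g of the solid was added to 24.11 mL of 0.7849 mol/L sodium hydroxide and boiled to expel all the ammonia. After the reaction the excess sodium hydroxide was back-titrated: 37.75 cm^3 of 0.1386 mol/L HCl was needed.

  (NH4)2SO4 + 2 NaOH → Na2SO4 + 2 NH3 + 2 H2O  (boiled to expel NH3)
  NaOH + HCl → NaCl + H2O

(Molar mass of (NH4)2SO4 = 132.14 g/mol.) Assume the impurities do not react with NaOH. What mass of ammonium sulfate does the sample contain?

0.9046 g

n(NaOH) added = 0.02411 × 0.7849 = 0.01892 mol
n(HCl) used in back-titration = 0.03775 × 0.1386 = 5.232 × 10^-3 mol
n(NaOH) left over = 5.232 × 10^-3 mol (1:1 ratio)
n(NaOH) consumed by analyte = 0.01892 − 5.232 × 10^-3 = 0.01369 mol
From the 1:2 ratio, n((NH4)2SO4) = 1/2 × 0.01369 = 6.846 × 10^-3 mol
mass of (NH4)2SO4 = 6.846 × 10^-3 × 132.14 = 0.9046 g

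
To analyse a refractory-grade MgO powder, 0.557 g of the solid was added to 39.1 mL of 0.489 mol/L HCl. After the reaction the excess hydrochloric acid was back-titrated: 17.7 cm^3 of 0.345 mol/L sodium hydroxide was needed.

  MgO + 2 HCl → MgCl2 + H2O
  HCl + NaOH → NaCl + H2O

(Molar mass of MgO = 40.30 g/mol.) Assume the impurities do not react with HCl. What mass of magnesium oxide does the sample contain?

n(HCl) added = 0.0391 × 0.489 = 0.0191 mol
n(NaOH) used in back-titration = 0.0177 × 0.345 = 6.11 × 10^-3 mol
n(HCl) left over = 6.11 × 10^-3 mol (1:1 ratio)
n(HCl) consumed by analyte = 0.0191 − 6.11 × 10^-3 = 0.0130 mol
From the 1:2 ratio, n(MgO) = 1/2 × 0.0130 = 6.51 × 10^-3 mol
mass of MgO = 6.51 × 10^-3 × 40.30 = 0.262 g

0.262 g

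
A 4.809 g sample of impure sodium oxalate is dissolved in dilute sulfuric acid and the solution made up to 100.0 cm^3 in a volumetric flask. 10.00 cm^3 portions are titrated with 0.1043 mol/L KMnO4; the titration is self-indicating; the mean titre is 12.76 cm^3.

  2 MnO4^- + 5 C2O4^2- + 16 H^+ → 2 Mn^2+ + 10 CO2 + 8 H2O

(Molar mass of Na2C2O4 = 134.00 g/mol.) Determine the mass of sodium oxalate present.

4.458 g

n(KMnO4) per titration = 0.01276 × 0.1043 = 1.331 × 10^-3 mol
From the 5:2 ratio, n(Na2C2O4) in each aliquot = 5/2 × 1.331 × 10^-3 = 3.327 × 10^-3 mol
n(Na2C2O4) in the whole flask = 3.327 × 10^-3 × 100.0/10.00 = 0.03327 mol
mass of Na2C2O4 = 0.03327 × 134.00 = 4.458 g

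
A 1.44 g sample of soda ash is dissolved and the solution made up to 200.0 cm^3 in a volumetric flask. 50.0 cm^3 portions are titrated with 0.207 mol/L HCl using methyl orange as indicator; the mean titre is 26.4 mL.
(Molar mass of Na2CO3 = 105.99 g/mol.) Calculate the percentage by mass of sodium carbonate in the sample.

Na2CO3 + 2 HCl → 2 NaCl + H2O + CO2
n(HCl) per titration = 0.0264 × 0.207 = 5.46 × 10^-3 mol
From the 1:2 ratio, n(Na2CO3) in each aliquot = 1/2 × 5.46 × 10^-3 = 2.73 × 10^-3 mol
n(Na2CO3) in the whole flask = 2.73 × 10^-3 × 200.0/50.0 = 0.0109 mol
mass of Na2CO3 = 0.0109 × 105.99 = 1.16 g
% Na2CO3 = 1.16 / 1.44 × 100 = 80.4 %

80.4 %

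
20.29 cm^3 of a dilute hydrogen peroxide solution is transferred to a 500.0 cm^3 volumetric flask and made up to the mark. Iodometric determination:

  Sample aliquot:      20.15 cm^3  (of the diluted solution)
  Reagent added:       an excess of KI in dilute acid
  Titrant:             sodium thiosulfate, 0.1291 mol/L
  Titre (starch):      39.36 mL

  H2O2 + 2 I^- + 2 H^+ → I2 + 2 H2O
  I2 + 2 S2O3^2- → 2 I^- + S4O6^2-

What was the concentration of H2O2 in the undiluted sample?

n(S2O3^2-) = 0.03936 × 0.1291 = 5.081 × 10^-3 mol
n(I2) = n(S2O3^2-)/2 = 2.541 × 10^-3 mol
n(H2O2) in the aliquot = 2.541 × 10^-3 mol (1:1 ratio)
[H2O2]_dilute = 2.541 × 10^-3 / 0.02015 = 0.1261 mol/L
[H2O2]_original = 0.1261 × 500.0/20.29 = 3.107 mol/L

3.107 mol/L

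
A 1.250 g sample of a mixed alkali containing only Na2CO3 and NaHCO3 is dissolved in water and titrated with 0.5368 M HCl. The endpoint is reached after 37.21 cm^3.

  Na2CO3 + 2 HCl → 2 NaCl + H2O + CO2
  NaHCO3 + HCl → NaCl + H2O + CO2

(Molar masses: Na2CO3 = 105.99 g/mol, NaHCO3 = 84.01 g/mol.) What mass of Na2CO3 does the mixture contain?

n(HCl) = 0.03721 × 0.5368 = 0.01997 mol
Let x = n(Na2CO3), y = n(NaHCO3).
Titrant: 2x + 1y = 0.01997;  mass: 105.99x + 84.01y = 1.250
Solving, x = 6.901 × 10^-3 mol, y = 6.173 × 10^-3 mol
mass of Na2CO3 = 6.901 × 10^-3 × 105.99 = 0.7314 g

0.7314 g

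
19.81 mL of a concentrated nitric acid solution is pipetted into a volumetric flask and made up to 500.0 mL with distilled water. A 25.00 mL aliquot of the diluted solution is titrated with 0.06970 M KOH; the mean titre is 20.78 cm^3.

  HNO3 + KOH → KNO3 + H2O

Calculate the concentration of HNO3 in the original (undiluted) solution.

1.462 M

n(KOH) = 0.02078 × 0.06970 = 1.448 × 10^-3 mol
n(HNO3) in the aliquot = 1.448 × 10^-3 mol (1:1 ratio)
[HNO3]_dilute = 1.448 × 10^-3 / 0.02500 = 0.05793 mol/L
Dilution factor = 500.0 / 19.81 = 25.24
[HNO3]_stock = 0.05793 × 25.24 = 1.462 mol/L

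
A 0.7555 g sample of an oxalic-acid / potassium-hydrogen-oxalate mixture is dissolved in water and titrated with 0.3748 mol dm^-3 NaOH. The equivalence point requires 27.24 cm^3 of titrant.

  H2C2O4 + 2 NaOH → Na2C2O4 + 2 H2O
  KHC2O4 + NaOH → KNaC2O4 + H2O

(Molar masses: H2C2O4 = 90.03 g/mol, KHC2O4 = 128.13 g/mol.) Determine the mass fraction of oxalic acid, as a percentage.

n(NaOH) = 0.02724 × 0.3748 = 0.01021 mol
Let x = n(H2C2O4), y = n(KHC2O4).
Titrant: 2x + 1y = 0.01021;  mass: 90.03x + 128.13y = 0.7555
Solving, x = 3.325 × 10^-3 mol, y = 3.560 × 10^-3 mol
mass of H2C2O4 = 3.325 × 10^-3 × 90.03 = 0.2993 g
% H2C2O4 = 0.2993 / 0.7555 × 100 = 39.62 %

39.62 %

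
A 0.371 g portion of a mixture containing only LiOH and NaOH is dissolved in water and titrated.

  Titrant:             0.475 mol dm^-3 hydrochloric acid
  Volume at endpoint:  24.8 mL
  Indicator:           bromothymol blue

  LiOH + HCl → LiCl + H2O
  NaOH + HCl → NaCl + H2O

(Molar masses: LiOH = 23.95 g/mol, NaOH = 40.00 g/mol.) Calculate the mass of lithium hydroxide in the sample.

0.150 g

n(HCl) = 0.0248 × 0.475 = 0.0118 mol
Let x = n(LiOH), y = n(NaOH).
Titrant: 1x + 1y = 0.0118;  mass: 23.95x + 40.00y = 0.371
Solving, x = 6.24 × 10^-3 mol, y = 5.54 × 10^-3 mol
mass of LiOH = 6.24 × 10^-3 × 23.95 = 0.150 g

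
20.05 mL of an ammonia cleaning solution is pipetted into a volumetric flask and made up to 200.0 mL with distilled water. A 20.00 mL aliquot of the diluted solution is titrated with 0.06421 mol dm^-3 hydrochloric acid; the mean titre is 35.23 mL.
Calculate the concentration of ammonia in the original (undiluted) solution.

NH3 + HCl → NH4Cl
n(HCl) = 0.03523 × 0.06421 = 2.262 × 10^-3 mol
n(NH3) in the aliquot = 2.262 × 10^-3 mol (1:1 ratio)
[NH3]_dilute = 2.262 × 10^-3 / 0.02000 = 0.1131 mol/L
Dilution factor = 200.0 / 20.05 = 9.975
[NH3]_stock = 0.1131 × 9.975 = 1.128 mol/L

1.128 mol/L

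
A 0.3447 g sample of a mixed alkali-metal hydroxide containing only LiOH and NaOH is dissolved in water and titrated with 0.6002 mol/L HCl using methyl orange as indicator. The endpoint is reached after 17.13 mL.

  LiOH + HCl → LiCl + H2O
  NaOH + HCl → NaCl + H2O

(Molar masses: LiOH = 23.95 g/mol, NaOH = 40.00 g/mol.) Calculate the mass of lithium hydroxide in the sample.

n(HCl) = 0.01713 × 0.6002 = 0.01028 mol
Let x = n(LiOH), y = n(NaOH).
Titrant: 1x + 1y = 0.01028;  mass: 23.95x + 40.00y = 0.3447
Solving, x = 4.147 × 10^-3 mol, y = 6.135 × 10^-3 mol
mass of LiOH = 4.147 × 10^-3 × 23.95 = 0.09932 g

0.09932 g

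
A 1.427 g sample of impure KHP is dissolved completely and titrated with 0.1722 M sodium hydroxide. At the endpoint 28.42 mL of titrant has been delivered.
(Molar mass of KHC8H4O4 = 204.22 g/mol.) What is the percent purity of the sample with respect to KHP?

KHC8H4O4 + NaOH → KNaC8H4O4 + H2O
n(NaOH) = 0.02842 L × 0.1722 mol/L = 4.894 × 10^-3 mol
n(KHC8H4O4) = 4.894 × 10^-3 mol (1:1 ratio)
mass of KHC8H4O4 = 4.894 × 10^-3 × 204.22 g/mol = 0.9994 g
% KHC8H4O4 = 0.9994 / 1.427 × 100 = 70.04 %

70.04 %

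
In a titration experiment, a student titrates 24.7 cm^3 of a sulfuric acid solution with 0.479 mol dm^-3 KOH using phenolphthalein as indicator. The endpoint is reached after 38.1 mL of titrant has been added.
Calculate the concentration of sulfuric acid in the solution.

H2SO4 + 2 KOH → K2SO4 + 2 H2O
n(KOH) = 0.0381 L × 0.479 mol/L = 0.0182 mol
From the 1:2 mole ratio, n(H2SO4) = 1/2 × 0.0182 = 9.12 × 10^-3 mol
[H2SO4] = 9.12 × 10^-3 mol / 0.0247 L = 0.369 mol/L

0.369 mol/L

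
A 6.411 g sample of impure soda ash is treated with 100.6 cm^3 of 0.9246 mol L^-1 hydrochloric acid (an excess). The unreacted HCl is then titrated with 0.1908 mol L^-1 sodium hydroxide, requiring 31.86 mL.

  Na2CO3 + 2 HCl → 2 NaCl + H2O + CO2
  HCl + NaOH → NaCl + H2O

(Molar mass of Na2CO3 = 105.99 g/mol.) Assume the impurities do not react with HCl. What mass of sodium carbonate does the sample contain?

4.607 g

n(HCl) added = 0.1006 × 0.9246 = 0.09301 mol
n(NaOH) used in back-titration = 0.03186 × 0.1908 = 6.079 × 10^-3 mol
n(HCl) left over = 6.079 × 10^-3 mol (1:1 ratio)
n(HCl) consumed by analyte = 0.09301 − 6.079 × 10^-3 = 0.08694 mol
From the 1:2 ratio, n(Na2CO3) = 1/2 × 0.08694 = 0.04347 mol
mass of Na2CO3 = 0.04347 × 105.99 = 4.607 g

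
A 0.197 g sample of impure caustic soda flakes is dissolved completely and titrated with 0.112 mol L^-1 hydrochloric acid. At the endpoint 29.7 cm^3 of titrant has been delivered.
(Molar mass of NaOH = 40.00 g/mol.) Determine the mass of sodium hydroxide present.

0.133 g

NaOH + HCl → NaCl + H2O
n(HCl) = 0.0297 L × 0.112 mol/L = 3.33 × 10^-3 mol
n(NaOH) = 3.33 × 10^-3 mol (1:1 ratio)
mass of NaOH = 3.33 × 10^-3 × 40.00 g/mol = 0.133 g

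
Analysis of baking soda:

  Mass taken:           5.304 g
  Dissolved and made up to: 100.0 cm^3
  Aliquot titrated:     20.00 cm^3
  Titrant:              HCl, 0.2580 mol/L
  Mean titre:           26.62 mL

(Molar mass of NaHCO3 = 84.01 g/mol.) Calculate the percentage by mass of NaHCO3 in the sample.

54.39 %

NaHCO3 + HCl → NaCl + H2O + CO2
n(HCl) per titration = 0.02662 × 0.2580 = 6.868 × 10^-3 mol
n(NaHCO3) in each aliquot = 6.868 × 10^-3 mol (1:1 ratio)
n(NaHCO3) in the whole flask = 6.868 × 10^-3 × 100.0/20.00 = 0.03434 mol
mass of NaHCO3 = 0.03434 × 84.01 = 2.885 g
% NaHCO3 = 2.885 / 5.304 × 100 = 54.39 %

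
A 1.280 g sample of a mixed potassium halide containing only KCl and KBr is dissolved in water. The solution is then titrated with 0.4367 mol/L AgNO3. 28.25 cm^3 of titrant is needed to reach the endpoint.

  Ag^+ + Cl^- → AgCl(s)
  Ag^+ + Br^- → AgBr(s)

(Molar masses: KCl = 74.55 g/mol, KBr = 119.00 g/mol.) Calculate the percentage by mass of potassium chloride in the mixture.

24.64 %

n(AgNO3) = 0.02825 × 0.4367 = 0.01234 mol
Let x = n(KCl), y = n(KBr).
Titrant: 1x + 1y = 0.01234;  mass: 74.55x + 119.00y = 1.280
Solving, x = 4.231 × 10^-3 mol, y = 8.106 × 10^-3 mol
mass of KCl = 4.231 × 10^-3 × 74.55 = 0.3154 g
% KCl = 0.3154 / 1.280 × 100 = 24.64 %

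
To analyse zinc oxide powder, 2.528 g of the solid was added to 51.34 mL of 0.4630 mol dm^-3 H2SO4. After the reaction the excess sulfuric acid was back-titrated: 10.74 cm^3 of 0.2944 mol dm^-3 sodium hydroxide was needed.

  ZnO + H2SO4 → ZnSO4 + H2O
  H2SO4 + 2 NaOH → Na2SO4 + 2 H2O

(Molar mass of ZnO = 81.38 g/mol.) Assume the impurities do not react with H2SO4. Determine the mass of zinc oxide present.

1.806 g

n(H2SO4) added = 0.05134 × 0.4630 = 0.02377 mol
n(NaOH) used in back-titration = 0.01074 × 0.2944 = 3.162 × 10^-3 mol
From the 1:2 ratio, n(H2SO4) left over = 1/2 × 3.162 × 10^-3 = 1.581 × 10^-3 mol
n(H2SO4) consumed by analyte = 0.02377 − 1.581 × 10^-3 = 0.02219 mol
n(ZnO) = 0.02219 mol (1:1 ratio)
mass of ZnO = 0.02219 × 81.38 = 1.806 g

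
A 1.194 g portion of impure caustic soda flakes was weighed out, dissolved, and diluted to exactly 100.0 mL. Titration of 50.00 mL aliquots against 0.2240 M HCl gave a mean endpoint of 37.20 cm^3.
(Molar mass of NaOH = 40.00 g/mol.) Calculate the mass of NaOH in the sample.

NaOH + HCl → NaCl + H2O
n(HCl) per titration = 0.03720 × 0.2240 = 8.333 × 10^-3 mol
n(NaOH) in each aliquot = 8.333 × 10^-3 mol (1:1 ratio)
n(NaOH) in the whole flask = 8.333 × 10^-3 × 100.0/50.00 = 0.01667 mol
mass of NaOH = 0.01667 × 40.00 = 0.6666 g

0.6666 g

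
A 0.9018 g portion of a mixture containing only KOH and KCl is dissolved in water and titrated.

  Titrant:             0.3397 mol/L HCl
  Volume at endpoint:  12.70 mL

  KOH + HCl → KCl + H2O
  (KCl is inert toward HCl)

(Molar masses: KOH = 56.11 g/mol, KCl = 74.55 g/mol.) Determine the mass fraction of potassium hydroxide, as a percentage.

26.84 %

n(HCl) = 0.01270 × 0.3397 = 4.314 × 10^-3 mol
Let x = n(KOH), y = n(KCl).
Titrant: 1x = 4.314 × 10^-3;  mass: 56.11x + 74.55y = 0.9018
Solving, x = 4.314 × 10^-3 mol, y = 8.850 × 10^-3 mol
mass of KOH = 4.314 × 10^-3 × 56.11 = 0.2421 g
% KOH = 0.2421 / 0.9018 × 100 = 26.84 %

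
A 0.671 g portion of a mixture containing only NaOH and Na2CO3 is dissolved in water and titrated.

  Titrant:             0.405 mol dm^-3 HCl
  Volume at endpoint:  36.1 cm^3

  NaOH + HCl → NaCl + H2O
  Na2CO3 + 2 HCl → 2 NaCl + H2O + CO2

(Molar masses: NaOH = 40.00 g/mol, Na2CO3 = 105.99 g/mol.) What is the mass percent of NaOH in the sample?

47.6 %

n(HCl) = 0.0361 × 0.405 = 0.0146 mol
Let x = n(NaOH), y = n(Na2CO3).
Titrant: 1x + 2y = 0.0146;  mass: 40.00x + 105.99y = 0.671
Solving, x = 7.99 × 10^-3 mol, y = 3.32 × 10^-3 mol
mass of NaOH = 7.99 × 10^-3 × 40.00 = 0.320 g
% NaOH = 0.320 / 0.671 × 100 = 47.6 %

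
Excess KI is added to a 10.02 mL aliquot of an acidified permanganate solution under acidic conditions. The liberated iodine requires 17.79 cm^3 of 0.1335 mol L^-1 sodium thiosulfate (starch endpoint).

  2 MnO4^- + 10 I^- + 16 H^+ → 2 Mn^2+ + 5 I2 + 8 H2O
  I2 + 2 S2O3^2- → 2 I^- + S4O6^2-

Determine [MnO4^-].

0.04740 mol/L

n(S2O3^2-) = 0.01779 × 0.1335 = 2.375 × 10^-3 mol
n(I2) = n(S2O3^2-)/2 = 1.187 × 10^-3 mol
From the 2:5 ratio, n(MnO4^-) in the aliquot = 2/5 × 1.187 × 10^-3 = 4.750 × 10^-4 mol
[MnO4^-] = 4.750 × 10^-4 / 0.01002 = 0.04740 mol/L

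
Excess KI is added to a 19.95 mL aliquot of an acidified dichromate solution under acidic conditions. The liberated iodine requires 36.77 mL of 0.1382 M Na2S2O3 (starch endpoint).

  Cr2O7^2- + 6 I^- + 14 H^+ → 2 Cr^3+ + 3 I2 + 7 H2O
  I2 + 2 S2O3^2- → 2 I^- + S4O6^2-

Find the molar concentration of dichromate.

0.04245 M

n(S2O3^2-) = 0.03677 × 0.1382 = 5.082 × 10^-3 mol
n(I2) = n(S2O3^2-)/2 = 2.541 × 10^-3 mol
From the 1:3 ratio, n(Cr2O7^2-) in the aliquot = 1/3 × 2.541 × 10^-3 = 8.469 × 10^-4 mol
[Cr2O7^2-] = 8.469 × 10^-4 / 0.01995 = 0.04245 mol/L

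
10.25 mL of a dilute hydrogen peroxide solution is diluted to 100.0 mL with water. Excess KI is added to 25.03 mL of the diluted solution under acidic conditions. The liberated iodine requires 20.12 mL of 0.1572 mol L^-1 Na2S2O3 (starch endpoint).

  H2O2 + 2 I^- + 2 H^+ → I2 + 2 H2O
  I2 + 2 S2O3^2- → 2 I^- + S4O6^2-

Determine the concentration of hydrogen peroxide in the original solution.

0.6164 mol/L

n(S2O3^2-) = 0.02012 × 0.1572 = 3.163 × 10^-3 mol
n(I2) = n(S2O3^2-)/2 = 1.581 × 10^-3 mol
n(H2O2) in the aliquot = 1.581 × 10^-3 mol (1:1 ratio)
[H2O2]_dilute = 1.581 × 10^-3 / 0.02503 = 0.06318 mol/L
[H2O2]_original = 0.06318 × 100.0/10.25 = 0.6164 mol/L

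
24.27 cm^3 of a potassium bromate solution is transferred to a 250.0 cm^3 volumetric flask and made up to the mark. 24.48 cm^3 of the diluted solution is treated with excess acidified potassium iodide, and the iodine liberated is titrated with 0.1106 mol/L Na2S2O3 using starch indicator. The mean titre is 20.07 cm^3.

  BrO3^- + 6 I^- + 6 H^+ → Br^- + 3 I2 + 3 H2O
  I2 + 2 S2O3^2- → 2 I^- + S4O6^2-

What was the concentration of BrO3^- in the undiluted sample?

0.1557 mol/L

n(S2O3^2-) = 0.02007 × 0.1106 = 2.220 × 10^-3 mol
n(I2) = n(S2O3^2-)/2 = 1.110 × 10^-3 mol
From the 1:3 ratio, n(BrO3^-) in the aliquot = 1/3 × 1.110 × 10^-3 = 3.700 × 10^-4 mol
[BrO3^-]_dilute = 3.700 × 10^-4 / 0.02448 = 0.01511 mol/L
[BrO3^-]_original = 0.01511 × 250.0/24.27 = 0.1557 mol/L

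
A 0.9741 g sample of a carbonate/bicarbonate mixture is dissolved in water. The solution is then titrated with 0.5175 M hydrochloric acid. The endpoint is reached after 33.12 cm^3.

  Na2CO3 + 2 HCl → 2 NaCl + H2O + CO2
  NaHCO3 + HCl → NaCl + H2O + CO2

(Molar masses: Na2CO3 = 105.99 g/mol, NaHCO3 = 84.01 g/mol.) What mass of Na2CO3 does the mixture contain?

n(HCl) = 0.03312 × 0.5175 = 0.01714 mol
Let x = n(Na2CO3), y = n(NaHCO3).
Titrant: 2x + 1y = 0.01714;  mass: 105.99x + 84.01y = 0.9741
Solving, x = 7.509 × 10^-3 mol, y = 2.121 × 10^-3 mol
mass of Na2CO3 = 7.509 × 10^-3 × 105.99 = 0.7959 g

0.7959 g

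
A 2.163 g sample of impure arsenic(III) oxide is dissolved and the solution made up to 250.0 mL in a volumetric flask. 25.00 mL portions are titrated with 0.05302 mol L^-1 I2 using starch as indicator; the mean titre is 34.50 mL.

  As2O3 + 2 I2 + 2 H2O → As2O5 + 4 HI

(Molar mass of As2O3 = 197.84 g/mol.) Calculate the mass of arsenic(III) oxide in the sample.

n(I2) per titration = 0.03450 × 0.05302 = 1.829 × 10^-3 mol
From the 1:2 ratio, n(As2O3) in each aliquot = 1/2 × 1.829 × 10^-3 = 9.146 × 10^-4 mol
n(As2O3) in the whole flask = 9.146 × 10^-4 × 250.0/25.00 = 9.146 × 10^-3 mol
mass of As2O3 = 9.146 × 10^-3 × 197.84 = 1.809 g

1.809 g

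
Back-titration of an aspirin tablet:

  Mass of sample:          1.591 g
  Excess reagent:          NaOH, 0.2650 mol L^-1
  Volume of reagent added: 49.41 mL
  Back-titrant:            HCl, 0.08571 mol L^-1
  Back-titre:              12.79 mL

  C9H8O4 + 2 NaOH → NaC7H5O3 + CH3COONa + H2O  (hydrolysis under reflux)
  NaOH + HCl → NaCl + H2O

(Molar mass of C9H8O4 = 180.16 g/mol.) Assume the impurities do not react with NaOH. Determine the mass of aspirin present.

1.081 g

n(NaOH) added = 0.04941 × 0.2650 = 0.01309 mol
n(HCl) used in back-titration = 0.01279 × 0.08571 = 1.096 × 10^-3 mol
n(NaOH) left over = 1.096 × 10^-3 mol (1:1 ratio)
n(NaOH) consumed by analyte = 0.01309 − 1.096 × 10^-3 = 0.01200 mol
From the 1:2 ratio, n(C9H8O4) = 1/2 × 0.01200 = 5.999 × 10^-3 mol
mass of C9H8O4 = 5.999 × 10^-3 × 180.16 = 1.081 g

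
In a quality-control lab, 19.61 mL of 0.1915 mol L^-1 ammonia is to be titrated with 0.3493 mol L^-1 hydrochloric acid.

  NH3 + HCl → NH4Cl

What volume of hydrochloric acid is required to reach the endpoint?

n(NH3) = 0.01961 L × 0.1915 mol/L = 3.755 × 10^-3 mol
n(HCl) = 3.755 × 10^-3 mol (1:1 stoichiometry)
V(HCl) = 3.755 × 10^-3 mol / 0.3493 mol/L = 0.01075 L = 10.75 mL

10.75 mL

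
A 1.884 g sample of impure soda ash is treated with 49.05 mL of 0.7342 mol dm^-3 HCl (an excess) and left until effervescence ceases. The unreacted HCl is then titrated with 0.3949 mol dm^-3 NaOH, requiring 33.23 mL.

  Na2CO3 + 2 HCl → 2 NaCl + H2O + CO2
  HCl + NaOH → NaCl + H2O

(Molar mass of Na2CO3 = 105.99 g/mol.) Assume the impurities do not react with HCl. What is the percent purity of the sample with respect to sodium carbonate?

n(HCl) added = 0.04905 × 0.7342 = 0.03601 mol
n(NaOH) used in back-titration = 0.03323 × 0.3949 = 0.01312 mol
n(HCl) left over = 0.01312 mol (1:1 ratio)
n(HCl) consumed by analyte = 0.03601 − 0.01312 = 0.02289 mol
From the 1:2 ratio, n(Na2CO3) = 1/2 × 0.02289 = 0.01144 mol
mass of Na2CO3 = 0.01144 × 105.99 = 1.213 g
% Na2CO3 = 1.213 / 1.884 × 100 = 64.39 %

64.39 %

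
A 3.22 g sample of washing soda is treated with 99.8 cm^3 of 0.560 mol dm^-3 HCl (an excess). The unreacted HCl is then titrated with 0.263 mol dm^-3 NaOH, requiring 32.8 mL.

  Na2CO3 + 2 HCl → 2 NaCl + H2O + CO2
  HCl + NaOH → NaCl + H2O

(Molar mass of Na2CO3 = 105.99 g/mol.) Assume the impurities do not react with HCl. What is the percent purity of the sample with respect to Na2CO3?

n(HCl) added = 0.0998 × 0.560 = 0.0559 mol
n(NaOH) used in back-titration = 0.0328 × 0.263 = 8.63 × 10^-3 mol
n(HCl) left over = 8.63 × 10^-3 mol (1:1 ratio)
n(HCl) consumed by analyte = 0.0559 − 8.63 × 10^-3 = 0.0473 mol
From the 1:2 ratio, n(Na2CO3) = 1/2 × 0.0473 = 0.0236 mol
mass of Na2CO3 = 0.0236 × 105.99 = 2.50 g
% Na2CO3 = 2.50 / 3.22 × 100 = 77.8 %

77.8 %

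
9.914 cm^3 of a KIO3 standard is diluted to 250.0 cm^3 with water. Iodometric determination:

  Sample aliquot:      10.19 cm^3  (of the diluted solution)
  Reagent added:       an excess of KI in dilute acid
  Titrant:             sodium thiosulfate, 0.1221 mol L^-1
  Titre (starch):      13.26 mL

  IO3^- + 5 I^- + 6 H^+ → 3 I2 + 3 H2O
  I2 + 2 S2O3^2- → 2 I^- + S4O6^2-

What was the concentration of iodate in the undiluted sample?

0.6678 mol/L

n(S2O3^2-) = 0.01326 × 0.1221 = 1.619 × 10^-3 mol
n(I2) = n(S2O3^2-)/2 = 8.095 × 10^-4 mol
From the 1:3 ratio, n(IO3^-) in the aliquot = 1/3 × 8.095 × 10^-4 = 2.698 × 10^-4 mol
[IO3^-]_dilute = 2.698 × 10^-4 / 0.01019 = 0.02648 mol/L
[IO3^-]_original = 0.02648 × 250.0/9.914 = 0.6678 mol/L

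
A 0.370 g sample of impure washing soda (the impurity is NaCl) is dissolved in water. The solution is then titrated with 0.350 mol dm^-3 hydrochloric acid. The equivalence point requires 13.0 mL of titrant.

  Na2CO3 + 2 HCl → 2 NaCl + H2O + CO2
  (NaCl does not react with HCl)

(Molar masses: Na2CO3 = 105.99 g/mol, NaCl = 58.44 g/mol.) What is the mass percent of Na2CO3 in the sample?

65.2 %

n(HCl) = 0.0130 × 0.350 = 4.55 × 10^-3 mol
Let x = n(Na2CO3), y = n(NaCl).
Titrant: 2x = 4.55 × 10^-3;  mass: 105.99x + 58.44y = 0.370
Solving, x = 2.27 × 10^-3 mol, y = 2.21 × 10^-3 mol
mass of Na2CO3 = 2.27 × 10^-3 × 105.99 = 0.241 g
% Na2CO3 = 0.241 / 0.370 × 100 = 65.2 %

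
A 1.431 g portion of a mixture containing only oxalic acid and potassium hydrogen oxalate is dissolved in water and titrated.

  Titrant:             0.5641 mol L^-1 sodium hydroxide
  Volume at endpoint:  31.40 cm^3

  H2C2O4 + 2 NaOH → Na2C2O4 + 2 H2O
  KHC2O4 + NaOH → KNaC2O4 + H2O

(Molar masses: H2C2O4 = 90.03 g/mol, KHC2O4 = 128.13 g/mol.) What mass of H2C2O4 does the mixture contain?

n(NaOH) = 0.03140 × 0.5641 = 0.01771 mol
Let x = n(H2C2O4), y = n(KHC2O4).
Titrant: 2x + 1y = 0.01771;  mass: 90.03x + 128.13y = 1.431
Solving, x = 5.044 × 10^-3 mol, y = 7.624 × 10^-3 mol
mass of H2C2O4 = 5.044 × 10^-3 × 90.03 = 0.4541 g

0.4541 g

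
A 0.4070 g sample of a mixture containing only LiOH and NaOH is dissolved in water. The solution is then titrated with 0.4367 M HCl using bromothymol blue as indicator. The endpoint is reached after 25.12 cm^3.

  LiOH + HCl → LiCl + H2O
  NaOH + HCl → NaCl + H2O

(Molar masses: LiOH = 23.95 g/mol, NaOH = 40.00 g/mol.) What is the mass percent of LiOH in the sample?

11.66 %

n(HCl) = 0.02512 × 0.4367 = 0.01097 mol
Let x = n(LiOH), y = n(NaOH).
Titrant: 1x + 1y = 0.01097;  mass: 23.95x + 40.00y = 0.4070
Solving, x = 1.981 × 10^-3 mol, y = 8.989 × 10^-3 mol
mass of LiOH = 1.981 × 10^-3 × 23.95 = 0.04745 g
% LiOH = 0.04745 / 0.4070 × 100 = 11.66 %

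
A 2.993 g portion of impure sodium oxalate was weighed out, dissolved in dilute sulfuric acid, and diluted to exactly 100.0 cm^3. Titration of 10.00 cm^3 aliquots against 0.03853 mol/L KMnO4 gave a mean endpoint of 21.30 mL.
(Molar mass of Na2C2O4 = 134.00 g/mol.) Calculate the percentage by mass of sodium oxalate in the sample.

2 MnO4^- + 5 C2O4^2- + 16 H^+ → 2 Mn^2+ + 10 CO2 + 8 H2O
n(KMnO4) per titration = 0.02130 × 0.03853 = 8.207 × 10^-4 mol
From the 5:2 ratio, n(Na2C2O4) in each aliquot = 5/2 × 8.207 × 10^-4 = 2.052 × 10^-3 mol
n(Na2C2O4) in the whole flask = 2.052 × 10^-3 × 100.0/10.00 = 0.02052 mol
mass of Na2C2O4 = 0.02052 × 134.00 = 2.749 g
% Na2C2O4 = 2.749 / 2.993 × 100 = 91.86 %

91.86 %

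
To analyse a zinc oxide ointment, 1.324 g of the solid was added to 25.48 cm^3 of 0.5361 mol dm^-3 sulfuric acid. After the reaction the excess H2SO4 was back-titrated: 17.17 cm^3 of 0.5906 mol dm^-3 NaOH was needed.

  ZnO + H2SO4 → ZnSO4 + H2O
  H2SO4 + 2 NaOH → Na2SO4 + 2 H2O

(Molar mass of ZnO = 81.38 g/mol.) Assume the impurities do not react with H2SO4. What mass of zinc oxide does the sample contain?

0.6990 g

n(H2SO4) added = 0.02548 × 0.5361 = 0.01366 mol
n(NaOH) used in back-titration = 0.01717 × 0.5906 = 0.01014 mol
From the 1:2 ratio, n(H2SO4) left over = 1/2 × 0.01014 = 5.070 × 10^-3 mol
n(H2SO4) consumed by analyte = 0.01366 − 5.070 × 10^-3 = 8.590 × 10^-3 mol
n(ZnO) = 8.590 × 10^-3 mol (1:1 ratio)
mass of ZnO = 8.590 × 10^-3 × 81.38 = 0.6990 g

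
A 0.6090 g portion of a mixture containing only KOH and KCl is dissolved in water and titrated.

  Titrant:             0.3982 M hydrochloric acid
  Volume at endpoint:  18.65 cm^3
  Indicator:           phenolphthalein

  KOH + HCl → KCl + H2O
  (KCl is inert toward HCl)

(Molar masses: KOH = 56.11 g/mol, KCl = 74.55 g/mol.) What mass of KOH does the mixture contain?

0.4167 g

n(HCl) = 0.01865 × 0.3982 = 7.426 × 10^-3 mol
Let x = n(KOH), y = n(KCl).
Titrant: 1x = 7.426 × 10^-3;  mass: 56.11x + 74.55y = 0.6090
Solving, x = 7.426 × 10^-3 mol, y = 2.580 × 10^-3 mol
mass of KOH = 7.426 × 10^-3 × 56.11 = 0.4167 g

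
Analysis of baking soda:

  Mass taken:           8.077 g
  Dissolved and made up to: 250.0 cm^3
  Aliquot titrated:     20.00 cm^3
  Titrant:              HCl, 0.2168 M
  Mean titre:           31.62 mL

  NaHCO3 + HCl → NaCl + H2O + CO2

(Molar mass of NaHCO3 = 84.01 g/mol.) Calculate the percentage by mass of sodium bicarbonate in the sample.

89.13 %

n(HCl) per titration = 0.03162 × 0.2168 = 6.855 × 10^-3 mol
n(NaHCO3) in each aliquot = 6.855 × 10^-3 mol (1:1 ratio)
n(NaHCO3) in the whole flask = 6.855 × 10^-3 × 250.0/20.00 = 0.08569 mol
mass of NaHCO3 = 0.08569 × 84.01 = 7.199 g
% NaHCO3 = 7.199 / 8.077 × 100 = 89.13 %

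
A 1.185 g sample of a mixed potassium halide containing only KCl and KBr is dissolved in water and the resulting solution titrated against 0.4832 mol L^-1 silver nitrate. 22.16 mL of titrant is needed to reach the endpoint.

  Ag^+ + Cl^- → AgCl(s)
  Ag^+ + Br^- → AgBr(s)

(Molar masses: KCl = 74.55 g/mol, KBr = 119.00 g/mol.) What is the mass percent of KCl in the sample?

12.63 %

n(AgNO3) = 0.02216 × 0.4832 = 0.01071 mol
Let x = n(KCl), y = n(KBr).
Titrant: 1x + 1y = 0.01071;  mass: 74.55x + 119.00y = 1.185
Solving, x = 2.007 × 10^-3 mol, y = 8.701 × 10^-3 mol
mass of KCl = 2.007 × 10^-3 × 74.55 = 0.1496 g
% KCl = 0.1496 / 1.185 × 100 = 12.63 %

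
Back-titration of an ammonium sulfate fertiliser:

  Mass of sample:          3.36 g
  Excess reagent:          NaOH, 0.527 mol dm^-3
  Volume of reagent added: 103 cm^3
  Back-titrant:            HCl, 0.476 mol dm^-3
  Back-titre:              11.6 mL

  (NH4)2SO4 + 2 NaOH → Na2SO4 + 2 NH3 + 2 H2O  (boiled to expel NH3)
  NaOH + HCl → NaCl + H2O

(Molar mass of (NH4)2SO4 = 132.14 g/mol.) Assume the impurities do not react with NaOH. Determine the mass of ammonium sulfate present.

3.22 g

n(NaOH) added = 0.103 × 0.527 = 0.0543 mol
n(HCl) used in back-titration = 0.0116 × 0.476 = 5.52 × 10^-3 mol
n(NaOH) left over = 5.52 × 10^-3 mol (1:1 ratio)
n(NaOH) consumed by analyte = 0.0543 − 5.52 × 10^-3 = 0.0488 mol
From the 1:2 ratio, n((NH4)2SO4) = 1/2 × 0.0488 = 0.0244 mol
mass of (NH4)2SO4 = 0.0244 × 132.14 = 3.22 g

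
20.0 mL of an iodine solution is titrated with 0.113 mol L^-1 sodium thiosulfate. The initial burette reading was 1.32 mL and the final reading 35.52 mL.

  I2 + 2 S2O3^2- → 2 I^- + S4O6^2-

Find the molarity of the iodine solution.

0.0966 mol/L

n(Na2S2O3) = 0.0342 L × 0.113 mol/L = 3.86 × 10^-3 mol
From the 1:2 mole ratio, n(I2) = 1/2 × 3.86 × 10^-3 = 1.93 × 10^-3 mol
[I2] = 1.93 × 10^-3 mol / 0.0200 L = 0.0966 mol/L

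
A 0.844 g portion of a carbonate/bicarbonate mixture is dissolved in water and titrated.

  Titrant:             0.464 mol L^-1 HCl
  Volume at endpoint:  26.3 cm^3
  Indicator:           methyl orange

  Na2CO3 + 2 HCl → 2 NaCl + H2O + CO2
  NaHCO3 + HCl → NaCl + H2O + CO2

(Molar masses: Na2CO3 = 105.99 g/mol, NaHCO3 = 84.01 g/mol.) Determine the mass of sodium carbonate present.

n(HCl) = 0.0263 × 0.464 = 0.0122 mol
Let x = n(Na2CO3), y = n(NaHCO3).
Titrant: 2x + 1y = 0.0122;  mass: 105.99x + 84.01y = 0.844
Solving, x = 2.92 × 10^-3 mol, y = 6.36 × 10^-3 mol
mass of Na2CO3 = 2.92 × 10^-3 × 105.99 = 0.310 g

0.310 g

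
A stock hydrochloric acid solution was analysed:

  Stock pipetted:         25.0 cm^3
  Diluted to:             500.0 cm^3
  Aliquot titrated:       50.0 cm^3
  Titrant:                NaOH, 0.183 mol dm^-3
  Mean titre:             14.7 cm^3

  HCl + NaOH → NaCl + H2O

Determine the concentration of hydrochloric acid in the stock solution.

1.08 mol/L

n(NaOH) = 0.0147 × 0.183 = 2.69 × 10^-3 mol
n(HCl) in the aliquot = 2.69 × 10^-3 mol (1:1 ratio)
[HCl]_dilute = 2.69 × 10^-3 / 0.0500 = 0.0538 mol/L
Dilution factor = 500.0 / 25.0 = 20.00
[HCl]_stock = 0.0538 × 20.00 = 1.08 mol/L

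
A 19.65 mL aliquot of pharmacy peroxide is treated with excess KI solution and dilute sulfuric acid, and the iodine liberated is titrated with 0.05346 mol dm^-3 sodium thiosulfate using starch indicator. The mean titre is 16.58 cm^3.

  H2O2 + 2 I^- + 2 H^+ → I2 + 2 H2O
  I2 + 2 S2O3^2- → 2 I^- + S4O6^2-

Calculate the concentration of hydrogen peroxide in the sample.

0.02255 mol/L

n(S2O3^2-) = 0.01658 × 0.05346 = 8.864 × 10^-4 mol
n(I2) = n(S2O3^2-)/2 = 4.432 × 10^-4 mol
n(H2O2) in the aliquot = 4.432 × 10^-4 mol (1:1 ratio)
[H2O2] = 4.432 × 10^-4 / 0.01965 = 0.02255 mol/L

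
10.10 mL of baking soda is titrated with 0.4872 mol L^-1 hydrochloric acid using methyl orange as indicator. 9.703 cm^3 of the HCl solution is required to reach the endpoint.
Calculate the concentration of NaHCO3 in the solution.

0.4680 mol/L

NaHCO3 + HCl → NaCl + H2O + CO2
n(HCl) = 0.009703 L × 0.4872 mol/L = 4.727 × 10^-3 mol
n(NaHCO3) = 4.727 × 10^-3 mol (1:1 mole ratio)
[NaHCO3] = 4.727 × 10^-3 mol / 0.01010 L = 0.4680 mol/L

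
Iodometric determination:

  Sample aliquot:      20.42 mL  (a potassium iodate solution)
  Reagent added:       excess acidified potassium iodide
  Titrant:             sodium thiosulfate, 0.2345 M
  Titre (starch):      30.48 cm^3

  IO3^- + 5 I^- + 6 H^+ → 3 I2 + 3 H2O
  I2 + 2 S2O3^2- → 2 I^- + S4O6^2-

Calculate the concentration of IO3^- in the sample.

n(S2O3^2-) = 0.03048 × 0.2345 = 7.148 × 10^-3 mol
n(I2) = n(S2O3^2-)/2 = 3.574 × 10^-3 mol
From the 1:3 ratio, n(IO3^-) in the aliquot = 1/3 × 3.574 × 10^-3 = 1.191 × 10^-3 mol
[IO3^-] = 1.191 × 10^-3 / 0.02042 = 0.05834 mol/L

0.05834 M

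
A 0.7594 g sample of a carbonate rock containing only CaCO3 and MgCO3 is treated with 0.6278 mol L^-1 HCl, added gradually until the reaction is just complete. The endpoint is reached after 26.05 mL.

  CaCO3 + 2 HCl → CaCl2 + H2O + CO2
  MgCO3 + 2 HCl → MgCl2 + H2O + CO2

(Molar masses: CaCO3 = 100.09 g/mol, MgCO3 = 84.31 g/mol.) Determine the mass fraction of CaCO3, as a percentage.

58.46 %

n(HCl) = 0.02605 × 0.6278 = 0.01635 mol
Let x = n(CaCO3), y = n(MgCO3).
Titrant: 2x + 2y = 0.01635;  mass: 100.09x + 84.31y = 0.7594
Solving, x = 4.435 × 10^-3 mol, y = 3.742 × 10^-3 mol
mass of CaCO3 = 4.435 × 10^-3 × 100.09 = 0.4439 g
% CaCO3 = 0.4439 / 0.7594 × 100 = 58.46 %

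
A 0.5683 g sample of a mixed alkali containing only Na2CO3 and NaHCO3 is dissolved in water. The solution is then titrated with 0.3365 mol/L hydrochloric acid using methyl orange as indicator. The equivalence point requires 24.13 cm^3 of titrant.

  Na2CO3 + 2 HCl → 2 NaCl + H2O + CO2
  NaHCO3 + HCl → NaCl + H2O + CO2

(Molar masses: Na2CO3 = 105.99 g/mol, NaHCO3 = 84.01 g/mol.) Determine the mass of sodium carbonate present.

n(HCl) = 0.02413 × 0.3365 = 8.120 × 10^-3 mol
Let x = n(Na2CO3), y = n(NaHCO3).
Titrant: 2x + 1y = 8.120 × 10^-3;  mass: 105.99x + 84.01y = 0.5683
Solving, x = 1.835 × 10^-3 mol, y = 4.449 × 10^-3 mol
mass of Na2CO3 = 1.835 × 10^-3 × 105.99 = 0.1945 g

0.1945 g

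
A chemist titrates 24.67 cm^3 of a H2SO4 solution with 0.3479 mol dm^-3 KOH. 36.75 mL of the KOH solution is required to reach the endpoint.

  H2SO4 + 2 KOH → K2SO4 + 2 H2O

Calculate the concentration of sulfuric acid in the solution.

0.2591 mol/L

n(KOH) = 0.03675 L × 0.3479 mol/L = 0.01279 mol
From the 1:2 mole ratio, n(H2SO4) = 1/2 × 0.01279 = 6.393 × 10^-3 mol
[H2SO4] = 6.393 × 10^-3 mol / 0.02467 L = 0.2591 mol/L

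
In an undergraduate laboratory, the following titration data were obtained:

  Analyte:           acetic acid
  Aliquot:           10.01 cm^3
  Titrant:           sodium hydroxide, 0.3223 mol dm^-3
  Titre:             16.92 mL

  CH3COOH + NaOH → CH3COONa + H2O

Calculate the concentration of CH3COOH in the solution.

n(NaOH) = 0.01692 L × 0.3223 mol/L = 5.453 × 10^-3 mol
n(CH3COOH) = 5.453 × 10^-3 mol (1:1 mole ratio)
[CH3COOH] = 5.453 × 10^-3 mol / 0.01001 L = 0.5448 mol/L

0.5448 mol/L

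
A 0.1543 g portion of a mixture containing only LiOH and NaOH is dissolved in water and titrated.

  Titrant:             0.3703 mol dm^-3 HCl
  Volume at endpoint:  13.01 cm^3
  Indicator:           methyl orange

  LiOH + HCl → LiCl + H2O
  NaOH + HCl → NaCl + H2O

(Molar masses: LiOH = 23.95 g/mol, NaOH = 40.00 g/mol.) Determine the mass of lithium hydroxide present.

n(HCl) = 0.01301 × 0.3703 = 4.818 × 10^-3 mol
Let x = n(LiOH), y = n(NaOH).
Titrant: 1x + 1y = 4.818 × 10^-3;  mass: 23.95x + 40.00y = 0.1543
Solving, x = 2.393 × 10^-3 mol, y = 2.425 × 10^-3 mol
mass of LiOH = 2.393 × 10^-3 × 23.95 = 0.05731 g

0.05731 g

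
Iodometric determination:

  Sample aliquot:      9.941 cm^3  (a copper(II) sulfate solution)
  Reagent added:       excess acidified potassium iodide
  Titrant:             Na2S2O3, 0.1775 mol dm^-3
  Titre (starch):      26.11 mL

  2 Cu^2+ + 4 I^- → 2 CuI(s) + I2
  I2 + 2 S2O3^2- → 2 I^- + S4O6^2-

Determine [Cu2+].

0.4662 mol/L

n(S2O3^2-) = 0.02611 × 0.1775 = 4.635 × 10^-3 mol
n(I2) = n(S2O3^2-)/2 = 2.317 × 10^-3 mol
From the 2:1 ratio, n(Cu2+) in the aliquot = 2/1 × 2.317 × 10^-3 = 4.635 × 10^-3 mol
[Cu2+] = 4.635 × 10^-3 / 0.009941 = 0.4662 mol/L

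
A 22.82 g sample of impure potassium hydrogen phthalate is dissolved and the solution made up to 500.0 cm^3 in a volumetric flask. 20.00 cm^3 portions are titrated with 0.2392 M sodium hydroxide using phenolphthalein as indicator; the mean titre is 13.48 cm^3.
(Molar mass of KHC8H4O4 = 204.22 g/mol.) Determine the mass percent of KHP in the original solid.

KHC8H4O4 + NaOH → KNaC8H4O4 + H2O
n(NaOH) per titration = 0.01348 × 0.2392 = 3.224 × 10^-3 mol
n(KHC8H4O4) in each aliquot = 3.224 × 10^-3 mol (1:1 ratio)
n(KHC8H4O4) in the whole flask = 3.224 × 10^-3 × 500.0/20.00 = 0.08061 mol
mass of KHC8H4O4 = 0.08061 × 204.22 = 16.46 g
% KHC8H4O4 = 16.46 / 22.82 × 100 = 72.14 %

72.14 %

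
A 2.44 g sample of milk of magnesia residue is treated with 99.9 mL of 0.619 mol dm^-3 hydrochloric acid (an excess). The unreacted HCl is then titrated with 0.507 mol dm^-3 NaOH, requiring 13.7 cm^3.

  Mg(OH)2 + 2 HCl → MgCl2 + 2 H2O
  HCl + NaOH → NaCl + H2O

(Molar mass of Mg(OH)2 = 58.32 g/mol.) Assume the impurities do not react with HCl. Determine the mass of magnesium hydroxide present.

1.60 g

n(HCl) added = 0.0999 × 0.619 = 0.0618 mol
n(NaOH) used in back-titration = 0.0137 × 0.507 = 6.95 × 10^-3 mol
n(HCl) left over = 6.95 × 10^-3 mol (1:1 ratio)
n(HCl) consumed by analyte = 0.0618 − 6.95 × 10^-3 = 0.0549 mol
From the 1:2 ratio, n(Mg(OH)2) = 1/2 × 0.0549 = 0.0274 mol
mass of Mg(OH)2 = 0.0274 × 58.32 = 1.60 g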